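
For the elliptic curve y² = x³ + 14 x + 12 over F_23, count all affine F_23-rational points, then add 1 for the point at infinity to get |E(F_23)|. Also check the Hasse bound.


Affine points = {(0, 9), (0, 14), (1, 2), (1, 21), (2, 5), (2, 18), (3, 9), (3, 14), (5, 0), (6, 6), (6, 17), (7, 4), (7, 19), (9, 4), (9, 19), (10, 5), (10, 18), (11, 5), (11, 18), (14, 10), (14, 13), (15, 3), (15, 20), (16, 10), (16, 13), (18, 1), (18, 22), (20, 9), (20, 14)}; affine count = 29; |E(F_23)| = 30.

Discriminant check: Δ ∝ 4a³ + 27b² = 4·14³ + 27·12² = 4·2744 + 27·144 ≡ 6 (mod 23). Nonzero ⇒ E is nonsingular.
For each x ∈ F_23, compute rhs = x³ + 14·x + 12 mod 23, then count y ∈ F_23 with y² ≡ rhs.
  x = 0: rhs = 12, matching y values: 9, 14 (2 points).
  x = 1: rhs = 4, matching y values: 2, 21 (2 points).
  x = 2: rhs = 2, matching y values: 5, 18 (2 points).
  x = 3: rhs = 12, matching y values: 9, 14 (2 points).
  x = 4: rhs = 17, matching y values: none (0 points).
  x = 5: rhs = 0, matching y values: 0 (1 points).
  x = 6: rhs = 13, matching y values: 6, 17 (2 points).
  x = 7: rhs = 16, matching y values: 4, 19 (2 points).
  x = 8: rhs = 15, matching y values: none (0 points).
  x = 9: rhs = 16, matching y values: 4, 19 (2 points).
  x = 10: rhs = 2, matching y values: 5, 18 (2 points).
  x = 11: rhs = 2, matching y values: 5, 18 (2 points).
  x = 12: rhs = 22, matching y values: none (0 points).
  x = 13: rhs = 22, matching y values: none (0 points).
  x = 14: rhs = 8, matching y values: 10, 13 (2 points).
  x = 15: rhs = 9, matching y values: 3, 20 (2 points).
  x = 16: rhs = 8, matching y values: 10, 13 (2 points).
  x = 17: rhs = 11, matching y values: none (0 points).
  x = 18: rhs = 1, matching y values: 1, 22 (2 points).
  x = 19: rhs = 7, matching y values: none (0 points).
  x = 20: rhs = 12, matching y values: 9, 14 (2 points).
  x = 21: rhs = 22, matching y values: none (0 points).
  x = 22: rhs = 20, matching y values: none (0 points).
Total affine count: 29.
Full point count |E(F_23)| = 29 + 1 = 30.
Hasse bound: |30 − (23+1)| = |6| = 6 ≤ 2√23 ≈ 9.5917 ✓.


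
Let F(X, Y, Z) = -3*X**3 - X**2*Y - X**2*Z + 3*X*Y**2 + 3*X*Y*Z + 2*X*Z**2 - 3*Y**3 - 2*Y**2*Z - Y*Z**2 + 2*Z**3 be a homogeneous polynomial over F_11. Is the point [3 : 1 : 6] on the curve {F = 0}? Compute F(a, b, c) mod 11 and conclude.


F(3,1,6) ≡ 10 (mod 11); P is NOT on the curve.

Evaluate F(3, 1, 6) term-by-term (mod 11).
  -3*X**3 ↦ -3·27·1·1 = -81
  -X**2*Y ↦ -1·9·1·1 = -9
  -X**2*Z ↦ -1·9·1·6 = -54
  3*X*Y**2 ↦ 3·3·1·1 = 9
  3*X*Y*Z ↦ 3·3·1·6 = 54
  2*X*Z**2 ↦ 2·3·1·36 = 216
  -3*Y**3 ↦ -3·1·1·1 = -3
  -2*Y**2*Z ↦ -2·1·1·6 = -12
  -Y*Z**2 ↦ -1·1·1·36 = -36
  2*Z**3 ↦ 2·1·1·216 = 432
Sum: F(3, 1, 6) = (-81) + (-9) + (-54) + (9) + (54) + (216) + (-3) + (-12) + (-36) + (432) = 516.
Reducing mod 11: 516 ≡ 10 (mod 11).
Since F(a, b, c) ≡ 10 ≠ 0 (mod 11), P does NOT lie on the curve.


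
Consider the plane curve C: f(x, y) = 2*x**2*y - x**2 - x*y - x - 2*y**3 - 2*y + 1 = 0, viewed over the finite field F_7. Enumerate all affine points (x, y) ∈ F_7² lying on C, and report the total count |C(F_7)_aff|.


Affine F_7-points: {(0, 5), (1, 4), (2, 6), (3, 1), (3, 5), (5, 6), (6, 1)}; count = 7.

For each of the 49 pairs (x, y) ∈ F_7², evaluate f(x, y) mod 7. Record the zeros.
  x = 0: [0↦1, 1↦4, 2↦2, 3↦4, 4↦5, 5↦0, 6↦5]  zeros at y ∈ {5}
  x = 1: [0↦6, 1↦3, 2↦2, 3↦5, 4↦0, 5↦3, 6↦2]  zeros at y ∈ {4}
  x = 2: [0↦2, 1↦4, 2↦1, 3↦2, 4↦2, 5↦3, 6↦0]  zeros at y ∈ {6}
  x = 3: [0↦3, 1↦0, 2↦6, 3↦2, 4↦4, 5↦0, 6↦6]  zeros at y ∈ {1, 5}
  x = 4: [0↦2, 1↦5, 2↦3, 3↦5, 4↦6, 5↦1, 6↦6]  zeros at y ∈ ∅
  x = 5: [0↦6, 1↦5, 2↦6, 3↦4, 4↦1, 5↦6, 6↦0]  zeros at y ∈ {6}
  x = 6: [0↦1, 1↦0, 2↦1, 3↦6, 4↦3, 5↦1, 6↦2]  zeros at y ∈ {1}
Collecting zeros: affine points = {(0, 5), (1, 4), (2, 6), (3, 1), (3, 5), (5, 6), (6, 1)}.
Total count |C(F_7)_aff| = 7.


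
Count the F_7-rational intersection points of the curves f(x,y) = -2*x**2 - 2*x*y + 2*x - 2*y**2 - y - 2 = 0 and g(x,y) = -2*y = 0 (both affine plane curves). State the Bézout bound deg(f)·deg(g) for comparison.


Common zeros: {(3, 0), (5, 0)}; count = 2; Bézout bound = 2.

deg(f) = 2, deg(g) = 1, so Bézout bound = 2.
Scan x ∈ F_7. For each x, list the y ∈ F_7 with f(x, y) ≡ 0 and those with g(x, y) ≡ 0 (mod 7); the common zeros in that column are the intersection.
  x = 0: f ≡ 0 at y ∈ ∅; g ≡ 0 at y ∈ {0}; common: ∅.
  x = 1: f ≡ 0 at y ∈ {1}; g ≡ 0 at y ∈ {0}; common: ∅.
  x = 2: f ≡ 0 at y ∈ ∅; g ≡ 0 at y ∈ {0}; common: ∅.
  x = 3: f ≡ 0 at y ∈ {0}; g ≡ 0 at y ∈ {0}; common: {0}.
  x = 4: f ≡ 0 at y ∈ ∅; g ≡ 0 at y ∈ {0}; common: ∅.
  x = 5: f ≡ 0 at y ∈ {0, 5}; g ≡ 0 at y ∈ {0}; common: {0}.
  x = 6: f ≡ 0 at y ∈ {1, 3}; g ≡ 0 at y ∈ {0}; common: ∅.
Collecting: common zeros = {(3, 0), (5, 0)}, so the count is 2.
Comparison with the Bézout bound: 2 ≤ 2 = deg(f)·deg(g), as expected for curves with no common component (the bound is attained).


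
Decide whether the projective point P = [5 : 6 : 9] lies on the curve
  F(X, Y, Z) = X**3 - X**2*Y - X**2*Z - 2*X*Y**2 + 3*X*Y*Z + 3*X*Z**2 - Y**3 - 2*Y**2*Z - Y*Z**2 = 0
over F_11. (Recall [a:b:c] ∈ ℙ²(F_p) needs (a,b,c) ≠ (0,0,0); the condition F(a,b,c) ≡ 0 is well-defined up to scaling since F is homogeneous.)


F(5,6,9) ≡ 10 (mod 11); P is NOT on the curve.

Evaluate F(5, 6, 9) term-by-term (mod 11).
  X**3 ↦ 1·125·1·1 = 125
  -X**2*Y ↦ -1·25·6·1 = -150
  -X**2*Z ↦ -1·25·1·9 = -225
  -2*X*Y**2 ↦ -2·5·36·1 = -360
  3*X*Y*Z ↦ 3·5·6·9 = 810
  3*X*Z**2 ↦ 3·5·1·81 = 1215
  -Y**3 ↦ -1·1·216·1 = -216
  -2*Y**2*Z ↦ -2·1·36·9 = -648
  -Y*Z**2 ↦ -1·1·6·81 = -486
Sum: F(5, 6, 9) = (125) + (-150) + (-225) + (-360) + (810) + (1215) + (-216) + (-648) + (-486) = 65.
Reducing mod 11: 65 ≡ 10 (mod 11).
Since F(a, b, c) ≡ 10 ≠ 0 (mod 11), P does NOT lie on the curve.


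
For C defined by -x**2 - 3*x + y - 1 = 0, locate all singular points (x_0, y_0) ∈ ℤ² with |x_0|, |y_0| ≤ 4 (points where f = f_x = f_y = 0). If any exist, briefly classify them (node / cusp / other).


No singular points in the scanned grid; C is smooth there.

Compute partial derivatives:
  f_x = -2*x - 3.
  f_y = 1.
f_y = 1 is a nonzero constant, so f_y never vanishes: no point (x, y) can satisfy f = f_x = f_y = 0. In particular no (x, y) ∈ {−4, ..., 4}² is singular; the curve is smooth.


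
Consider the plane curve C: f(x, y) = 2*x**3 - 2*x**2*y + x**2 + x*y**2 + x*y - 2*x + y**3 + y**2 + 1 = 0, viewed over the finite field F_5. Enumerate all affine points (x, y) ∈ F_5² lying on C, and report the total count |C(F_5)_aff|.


Affine F_5-points: {(2, 1), (2, 2), (2, 4), (4, 1), (4, 3)}; count = 5.

For each of the 25 pairs (x, y) ∈ F_5², evaluate f(x, y) mod 5. Record the zeros.
  x = 0: [0↦1, 1↦3, 2↦3, 3↦2, 4↦1]  zeros at y ∈ ∅
  x = 1: [0↦2, 1↦4, 2↦1, 3↦4, 4↦4]  zeros at y ∈ ∅
  x = 2: [0↦2, 1↦0, 2↦0, 3↦3, 4↦0]  zeros at y ∈ {1, 2, 4}
  x = 3: [0↦3, 1↦3, 2↦2, 3↦1, 4↦1]  zeros at y ∈ ∅
  x = 4: [0↦2, 1↦0, 2↦4, 3↦0, 4↦4]  zeros at y ∈ {1, 3}
Collecting zeros: affine points = {(2, 1), (2, 2), (2, 4), (4, 1), (4, 3)}.
Total count |C(F_5)_aff| = 5.


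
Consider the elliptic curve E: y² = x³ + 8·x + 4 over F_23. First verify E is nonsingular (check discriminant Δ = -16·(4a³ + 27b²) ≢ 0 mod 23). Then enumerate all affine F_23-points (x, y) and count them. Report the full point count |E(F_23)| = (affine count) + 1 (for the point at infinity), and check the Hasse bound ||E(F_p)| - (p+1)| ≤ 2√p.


Affine points = {(0, 2), (0, 21), (1, 6), (1, 17), (3, 3), (3, 20), (4, 10), (4, 13), (5, 10), (5, 13), (7, 9), (7, 14), (9, 0), (10, 7), (10, 16), (14, 10), (14, 13), (15, 7), (15, 16), (17, 4), (17, 19), (18, 0), (19, 0), (21, 7), (21, 16), (22, 8), (22, 15)}; affine count = 27; |E(F_23)| = 28.

Discriminant check: Δ ∝ 4a³ + 27b² = 4·8³ + 27·4² = 4·512 + 27·16 ≡ 19 (mod 23). Nonzero ⇒ E is nonsingular.
For each x ∈ F_23, compute rhs = x³ + 8·x + 4 mod 23, then count y ∈ F_23 with y² ≡ rhs.
  x = 0: rhs = 4, matching y values: 2, 21 (2 points).
  x = 1: rhs = 13, matching y values: 6, 17 (2 points).
  x = 2: rhs = 5, matching y values: none (0 points).
  x = 3: rhs = 9, matching y values: 3, 20 (2 points).
  x = 4: rhs = 8, matching y values: 10, 13 (2 points).
  x = 5: rhs = 8, matching y values: 10, 13 (2 points).
  x = 6: rhs = 15, matching y values: none (0 points).
  x = 7: rhs = 12, matching y values: 9, 14 (2 points).
  x = 8: rhs = 5, matching y values: none (0 points).
  x = 9: rhs = 0, matching y values: 0 (1 points).
  x = 10: rhs = 3, matching y values: 7, 16 (2 points).
  x = 11: rhs = 20, matching y values: none (0 points).
  x = 12: rhs = 11, matching y values: none (0 points).
  x = 13: rhs = 5, matching y values: none (0 points).
  x = 14: rhs = 8, matching y values: 10, 13 (2 points).
  x = 15: rhs = 3, matching y values: 7, 16 (2 points).
  x = 16: rhs = 19, matching y values: none (0 points).
  x = 17: rhs = 16, matching y values: 4, 19 (2 points).
  x = 18: rhs = 0, matching y values: 0 (1 points).
  x = 19: rhs = 0, matching y values: 0 (1 points).
  x = 20: rhs = 22, matching y values: none (0 points).
  x = 21: rhs = 3, matching y values: 7, 16 (2 points).
  x = 22: rhs = 18, matching y values: 8, 15 (2 points).
Total affine count: 27.
Full point count |E(F_23)| = 27 + 1 = 28.
Hasse bound: |28 − (23+1)| = |4| = 4 ≤ 2√23 ≈ 9.5917 ✓.


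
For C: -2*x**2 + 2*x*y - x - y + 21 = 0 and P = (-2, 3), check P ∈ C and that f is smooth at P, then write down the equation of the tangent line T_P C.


Tangent line at P: 13*x - 5*y + 41 = 0.

Step 1: f(-2, 3) = 0, so P lies on C.
Step 2: partial derivatives
  f_x(x, y) = -4*x + 2*y - 1, f_y(x, y) = 2*x - 1.
  f_x(P) = 13, f_y(P) = -5 (gradient nonzero, so P is smooth).
Step 3: tangent line at P: 13·(x − -2) + -5·(y − 3) = 0.
Expanding: 13*x - 5*y + 41 = 0.


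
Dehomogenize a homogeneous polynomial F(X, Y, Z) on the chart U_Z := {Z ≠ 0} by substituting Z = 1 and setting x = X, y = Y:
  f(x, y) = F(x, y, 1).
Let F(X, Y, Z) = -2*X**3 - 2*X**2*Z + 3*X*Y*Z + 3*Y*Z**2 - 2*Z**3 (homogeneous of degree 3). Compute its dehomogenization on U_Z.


f(x, y) = -2*x**3 - 2*x**2 + 3*x*y + 3*y - 2

On U_Z we set Z = 1. Each monomial c·X^i·Y^j·Z^k in F becomes c·x^i·y^j·1^k = c·x^i·y^j.
Substituting Z = 1: F(X, Y, 1) = -2*x**3 - 2*x**2 + 3*x*y + 3*y - 2.
Note: deg(f) ≤ deg(F) = 3; strict inequality happens when F is divisible by Z (lost terms).


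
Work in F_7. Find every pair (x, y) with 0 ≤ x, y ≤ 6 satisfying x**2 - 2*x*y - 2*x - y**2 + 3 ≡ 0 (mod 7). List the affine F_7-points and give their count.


Affine F_7-points: {(2, 5), (3, 3), (3, 5), (5, 1), (5, 3), (6, 1)}; count = 6.

For each of the 49 pairs (x, y) ∈ F_7², evaluate f(x, y) mod 7. Record the zeros.
  x = 0: [0↦3, 1↦2, 2↦6, 3↦1, 4↦1, 5↦6, 6↦2]  zeros at y ∈ ∅
  x = 1: [0↦2, 1↦6, 2↦1, 3↦1, 4↦6, 5↦2, 6↦3]  zeros at y ∈ ∅
  x = 2: [0↦3, 1↦5, 2↦5, 3↦3, 4↦6, 5↦0, 6↦6]  zeros at y ∈ {5}
  x = 3: [0↦6, 1↦6, 2↦4, 3↦0, 4↦1, 5↦0, 6↦4]  zeros at y ∈ {3, 5}
  x = 4: [0↦4, 1↦2, 2↦5, 3↦6, 4↦5, 5↦2, 6↦4]  zeros at y ∈ ∅
  x = 5: [0↦4, 1↦0, 2↦1, 3↦0, 4↦4, 5↦6, 6↦6]  zeros at y ∈ {1, 3}
  x = 6: [0↦6, 1↦0, 2↦6, 3↦3, 4↦5, 5↦5, 6↦3]  zeros at y ∈ {1}
Collecting zeros: affine points = {(2, 5), (3, 3), (3, 5), (5, 1), (5, 3), (6, 1)}.
Total count |C(F_7)_aff| = 6.


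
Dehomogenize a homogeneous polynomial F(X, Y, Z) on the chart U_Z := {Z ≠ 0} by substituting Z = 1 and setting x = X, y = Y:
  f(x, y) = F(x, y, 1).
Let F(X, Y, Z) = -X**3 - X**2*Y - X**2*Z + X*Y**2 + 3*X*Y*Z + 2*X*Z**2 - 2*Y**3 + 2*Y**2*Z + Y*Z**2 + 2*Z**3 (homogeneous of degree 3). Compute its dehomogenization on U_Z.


f(x, y) = -x**3 - x**2*y - x**2 + x*y**2 + 3*x*y + 2*x - 2*y**3 + 2*y**2 + y + 2

On U_Z we set Z = 1. Each monomial c·X^i·Y^j·Z^k in F becomes c·x^i·y^j·1^k = c·x^i·y^j.
Substituting Z = 1: F(X, Y, 1) = -x**3 - x**2*y - x**2 + x*y**2 + 3*x*y + 2*x - 2*y**3 + 2*y**2 + y + 2.
Note: deg(f) ≤ deg(F) = 3; strict inequality happens when F is divisible by Z (lost terms).


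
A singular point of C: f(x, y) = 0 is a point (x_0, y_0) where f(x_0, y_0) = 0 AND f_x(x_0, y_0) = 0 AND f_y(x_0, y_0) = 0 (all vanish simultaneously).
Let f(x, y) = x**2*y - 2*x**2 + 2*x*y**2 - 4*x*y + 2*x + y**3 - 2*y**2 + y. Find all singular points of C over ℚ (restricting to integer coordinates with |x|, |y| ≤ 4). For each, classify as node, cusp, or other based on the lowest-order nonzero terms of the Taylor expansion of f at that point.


Singular points: {(0, 1)}; classification: node.

Compute partial derivatives:
  f_x = 2*x*y - 4*x + 2*y**2 - 4*y + 2.
  f_y = x**2 + 4*x*y - 4*x + 3*y**2 - 4*y + 1.
Scan x_0 ∈ {−4, ..., 4}. For each x_0, f_y(x_0, y) is a polynomial in y; find its integer roots y ∈ {−4, ..., 4}, then test f_x and f at those candidates.
  x = -4: f_y(-4, y) = 3*y**2 - 20*y + 33; vanishes at y ∈ {3}. (-4, 3): f_x = 0 but f = -4 ≠ 0.
  x = -3: f_y(-3, y) = 3*y**2 - 16*y + 22; no integer root y with |y| ≤ 4.
  x = -2: f_y(-2, y) = 3*y**2 - 12*y + 13; no integer root y with |y| ≤ 4.
  x = -1: f_y(-1, y) = 3*y**2 - 8*y + 6; no integer root y with |y| ≤ 4.
  x = 0: f_y(0, y) = 3*y**2 - 4*y + 1; vanishes at y ∈ {1}. (0, 1): f_x = 0, f = 0 — SINGULAR.
  x = 1: f_y(1, y) = 3*y**2 - 2; no integer root y with |y| ≤ 4.
  x = 2: f_y(2, y) = 3*y**2 + 4*y - 3; no integer root y with |y| ≤ 4.
  x = 3: f_y(3, y) = 3*y**2 + 8*y - 2; no integer root y with |y| ≤ 4.
  x = 4: f_y(4, y) = 3*y**2 + 12*y + 1; no integer root y with |y| ≤ 4.
Only singular point on the grid: (0, 1).
Classify: substitute x = 0 + u, y = 1 + v and expand: f = u**2*v - u**2 + 2*u*v**2 + v**3 + v**2.
No constant or linear terms (consistent with a singular point). Quadratic part: -u**2 + v**2. Cubic part: u**2*v + 2*u*v**2 + v**3.
The quadratic part v**2 - u**2 = (v − u)(v + u) splits into two distinct linear factors, so there are two distinct tangent lines y − 1 = ±(x − 0) — this is a node (ordinary double point).
Classification: node.


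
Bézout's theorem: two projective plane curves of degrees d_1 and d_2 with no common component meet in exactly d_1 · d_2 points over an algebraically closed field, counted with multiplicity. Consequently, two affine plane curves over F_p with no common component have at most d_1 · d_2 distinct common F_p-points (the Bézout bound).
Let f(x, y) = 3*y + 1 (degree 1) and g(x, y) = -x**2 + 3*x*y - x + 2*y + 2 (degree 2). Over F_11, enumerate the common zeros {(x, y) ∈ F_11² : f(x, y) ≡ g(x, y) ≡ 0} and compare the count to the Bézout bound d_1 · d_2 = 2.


Common zeros: ∅; count = 0; Bézout bound = 2.

deg(f) = 1, deg(g) = 2, so Bézout bound = 2.
Scan x ∈ F_11. For each x, list the y ∈ F_11 with f(x, y) ≡ 0 and those with g(x, y) ≡ 0 (mod 11); the common zeros in that column are the intersection.
  x = 0: f ≡ 0 at y ∈ {7}; g ≡ 0 at y ∈ {10}; common: ∅.
  x = 1: f ≡ 0 at y ∈ {7}; g ≡ 0 at y ∈ {0}; common: ∅.
  x = 2: f ≡ 0 at y ∈ {7}; g ≡ 0 at y ∈ {6}; common: ∅.
  x = 3: f ≡ 0 at y ∈ {7}; g ≡ 0 at y ∈ ∅; common: ∅.
  x = 4: f ≡ 0 at y ∈ {7}; g ≡ 0 at y ∈ {6}; common: ∅.
  x = 5: f ≡ 0 at y ∈ {7}; g ≡ 0 at y ∈ {1}; common: ∅.
  x = 6: f ≡ 0 at y ∈ {7}; g ≡ 0 at y ∈ {2}; common: ∅.
  x = 7: f ≡ 0 at y ∈ {7}; g ≡ 0 at y ∈ {10}; common: ∅.
  x = 8: f ≡ 0 at y ∈ {7}; g ≡ 0 at y ∈ {1}; common: ∅.
  x = 9: f ≡ 0 at y ∈ {7}; g ≡ 0 at y ∈ {0}; common: ∅.
  x = 10: f ≡ 0 at y ∈ {7}; g ≡ 0 at y ∈ {2}; common: ∅.
Collecting: common zeros = ∅, so the count is 0.
Comparison with the Bézout bound: 0 ≤ 2 = deg(f)·deg(g), as expected for curves with no common component (the affine F_11-count falls short of the bound because intersections may lie at infinity, over extension fields, or carry multiplicity).


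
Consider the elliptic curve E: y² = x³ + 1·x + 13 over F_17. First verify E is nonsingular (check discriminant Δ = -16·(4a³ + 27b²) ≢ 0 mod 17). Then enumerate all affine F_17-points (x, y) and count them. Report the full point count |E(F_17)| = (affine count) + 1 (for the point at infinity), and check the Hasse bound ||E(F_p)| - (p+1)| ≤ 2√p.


Affine points = {(0, 8), (0, 9), (1, 7), (1, 10), (3, 3), (3, 14), (4, 8), (4, 9), (12, 6), (12, 11), (13, 8), (13, 9), (14, 0)}; affine count = 13; |E(F_17)| = 14.

Discriminant check: Δ ∝ 4a³ + 27b² = 4·1³ + 27·13² = 4·1 + 27·169 ≡ 11 (mod 17). Nonzero ⇒ E is nonsingular.
For each x ∈ F_17, compute rhs = x³ + 1·x + 13 mod 17, then count y ∈ F_17 with y² ≡ rhs.
  x = 0: rhs = 13, matching y values: 8, 9 (2 points).
  x = 1: rhs = 15, matching y values: 7, 10 (2 points).
  x = 2: rhs = 6, matching y values: none (0 points).
  x = 3: rhs = 9, matching y values: 3, 14 (2 points).
  x = 4: rhs = 13, matching y values: 8, 9 (2 points).
  x = 5: rhs = 7, matching y values: none (0 points).
  x = 6: rhs = 14, matching y values: none (0 points).
  x = 7: rhs = 6, matching y values: none (0 points).
  x = 8: rhs = 6, matching y values: none (0 points).
  x = 9: rhs = 3, matching y values: none (0 points).
  x = 10: rhs = 3, matching y values: none (0 points).
  x = 11: rhs = 12, matching y values: none (0 points).
  x = 12: rhs = 2, matching y values: 6, 11 (2 points).
  x = 13: rhs = 13, matching y values: 8, 9 (2 points).
  x = 14: rhs = 0, matching y values: 0 (1 points).
  x = 15: rhs = 3, matching y values: none (0 points).
  x = 16: rhs = 11, matching y values: none (0 points).
Total affine count: 13.
Full point count |E(F_17)| = 13 + 1 = 14.
Hasse bound: |14 − (17+1)| = |-4| = 4 ≤ 2√17 ≈ 8.2462 ✓.


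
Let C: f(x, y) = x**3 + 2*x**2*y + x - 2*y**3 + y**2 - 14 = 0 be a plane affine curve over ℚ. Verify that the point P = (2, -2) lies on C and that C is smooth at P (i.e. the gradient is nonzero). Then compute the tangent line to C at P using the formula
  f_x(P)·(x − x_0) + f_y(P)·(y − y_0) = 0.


Tangent line at P: -3*x - 20*y - 34 = 0.

Step 1: f(2, -2) = 0, so P lies on C.
Step 2: partial derivatives
  f_x(x, y) = 3*x**2 + 4*x*y + 1, f_y(x, y) = 2*x**2 - 6*y**2 + 2*y.
  f_x(P) = -3, f_y(P) = -20 (gradient nonzero, so P is smooth).
Step 3: tangent line at P: -3·(x − 2) + -20·(y − -2) = 0.
Expanding: -3*x - 20*y - 34 = 0.


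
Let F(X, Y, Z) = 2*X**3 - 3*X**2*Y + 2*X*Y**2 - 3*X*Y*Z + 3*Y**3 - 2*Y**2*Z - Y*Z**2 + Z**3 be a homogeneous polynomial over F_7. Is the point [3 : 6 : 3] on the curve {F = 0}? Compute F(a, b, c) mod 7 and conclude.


F(3,6,3) ≡ 1 (mod 7); P is NOT on the curve.

Evaluate F(3, 6, 3) term-by-term (mod 7).
  2*X**3 ↦ 2·27·1·1 = 54
  -3*X**2*Y ↦ -3·9·6·1 = -162
  2*X*Y**2 ↦ 2·3·36·1 = 216
  -3*X*Y*Z ↦ -3·3·6·3 = -162
  3*Y**3 ↦ 3·1·216·1 = 648
  -2*Y**2*Z ↦ -2·1·36·3 = -216
  -Y*Z**2 ↦ -1·1·6·9 = -54
  Z**3 ↦ 1·1·1·27 = 27
Sum: F(3, 6, 3) = (54) + (-162) + (216) + (-162) + (648) + (-216) + (-54) + (27) = 351.
Reducing mod 7: 351 ≡ 1 (mod 7).
Since F(a, b, c) ≡ 1 ≠ 0 (mod 7), P does NOT lie on the curve.


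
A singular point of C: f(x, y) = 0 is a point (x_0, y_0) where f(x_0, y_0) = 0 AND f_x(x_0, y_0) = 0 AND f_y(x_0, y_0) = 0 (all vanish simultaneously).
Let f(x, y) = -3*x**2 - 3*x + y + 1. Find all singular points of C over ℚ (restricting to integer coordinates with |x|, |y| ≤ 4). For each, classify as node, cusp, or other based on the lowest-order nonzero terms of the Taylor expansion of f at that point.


No singular points in the scanned grid; C is smooth there.

Compute partial derivatives:
  f_x = -6*x - 3.
  f_y = 1.
f_y = 1 is a nonzero constant, so f_y never vanishes: no point (x, y) can satisfy f = f_x = f_y = 0. In particular no (x, y) ∈ {−4, ..., 4}² is singular; the curve is smooth.


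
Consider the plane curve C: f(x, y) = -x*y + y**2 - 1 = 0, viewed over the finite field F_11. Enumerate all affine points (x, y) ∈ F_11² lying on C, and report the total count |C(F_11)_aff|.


Affine F_11-points: {(0, 1), (0, 10), (1, 4), (1, 8), (4, 6), (4, 9), (7, 2), (7, 5), (10, 3), (10, 7)}; count = 10.

For each of the 121 pairs (x, y) ∈ F_11², evaluate f(x, y) mod 11. Record the zeros.
  x = 0: [0↦10, 1↦0, 2↦3, 3↦8, 4↦4, 5↦2, 6↦2, 7↦4, 8↦8, 9↦3, 10↦0]  zeros at y ∈ {1, 10}
  x = 1: [0↦10, 1↦10, 2↦1, 3↦5, 4↦0, 5↦8, 6↦7, 7↦8, 8↦0, 9↦5, 10↦1]  zeros at y ∈ {4, 8}
  x = 2: [0↦10, 1↦9, 2↦10, 3↦2, 4↦7, 5↦3, 6↦1, 7↦1, 8↦3, 9↦7, 10↦2]  zeros at y ∈ ∅
  x = 3: [0↦10, 1↦8, 2↦8, 3↦10, 4↦3, 5↦9, 6↦6, 7↦5, 8↦6, 9↦9, 10↦3]  zeros at y ∈ ∅
  x = 4: [0↦10, 1↦7, 2↦6, 3↦7, 4↦10, 5↦4, 6↦0, 7↦9, 8↦9, 9↦0, 10↦4]  zeros at y ∈ {6, 9}
  x = 5: [0↦10, 1↦6, 2↦4, 3↦4, 4↦6, 5↦10, 6↦5, 7↦2, 8↦1, 9↦2, 10↦5]  zeros at y ∈ ∅
  x = 6: [0↦10, 1↦5, 2↦2, 3↦1, 4↦2, 5↦5, 6↦10, 7↦6, 8↦4, 9↦4, 10↦6]  zeros at y ∈ ∅
  x = 7: [0↦10, 1↦4, 2↦0, 3↦9, 4↦9, 5↦0, 6↦4, 7↦10, 8↦7, 9↦6, 10↦7]  zeros at y ∈ {2, 5}
  x = 8: [0↦10, 1↦3, 2↦9, 3↦6, 4↦5, 5↦6, 6↦9, 7↦3, 8↦10, 9↦8, 10↦8]  zeros at y ∈ ∅
  x = 9: [0↦10, 1↦2, 2↦7, 3↦3, 4↦1, 5↦1, 6↦3, 7↦7, 8↦2, 9↦10, 10↦9]  zeros at y ∈ ∅
  x = 10: [0↦10, 1↦1, 2↦5, 3↦0, 4↦8, 5↦7, 6↦8, 7↦0, 8↦5, 9↦1, 10↦10]  zeros at y ∈ {3, 7}
Collecting zeros: affine points = {(0, 1), (0, 10), (1, 4), (1, 8), (4, 6), (4, 9), (7, 2), (7, 5), (10, 3), (10, 7)}.
Total count |C(F_11)_aff| = 10.


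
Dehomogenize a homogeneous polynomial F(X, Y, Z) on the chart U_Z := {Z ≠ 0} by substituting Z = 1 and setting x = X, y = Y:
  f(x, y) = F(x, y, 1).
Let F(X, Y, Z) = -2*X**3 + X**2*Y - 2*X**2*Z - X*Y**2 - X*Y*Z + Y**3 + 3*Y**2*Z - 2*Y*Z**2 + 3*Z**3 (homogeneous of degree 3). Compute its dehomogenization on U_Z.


f(x, y) = -2*x**3 + x**2*y - 2*x**2 - x*y**2 - x*y + y**3 + 3*y**2 - 2*y + 3

On U_Z we set Z = 1. Each monomial c·X^i·Y^j·Z^k in F becomes c·x^i·y^j·1^k = c·x^i·y^j.
Substituting Z = 1: F(X, Y, 1) = -2*x**3 + x**2*y - 2*x**2 - x*y**2 - x*y + y**3 + 3*y**2 - 2*y + 3.
Note: deg(f) ≤ deg(F) = 3; strict inequality happens when F is divisible by Z (lost terms).


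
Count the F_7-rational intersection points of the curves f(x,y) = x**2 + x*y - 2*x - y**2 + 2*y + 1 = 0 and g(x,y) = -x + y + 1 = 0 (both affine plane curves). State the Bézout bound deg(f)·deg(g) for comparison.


Common zeros: {(1, 0), (5, 4)}; count = 2; Bézout bound = 2.

deg(f) = 2, deg(g) = 1, so Bézout bound = 2.
Scan x ∈ F_7. For each x, list the y ∈ F_7 with f(x, y) ≡ 0 and those with g(x, y) ≡ 0 (mod 7); the common zeros in that column are the intersection.
  x = 0: f ≡ 0 at y ∈ {4, 5}; g ≡ 0 at y ∈ {6}; common: ∅.
  x = 1: f ≡ 0 at y ∈ {0, 3}; g ≡ 0 at y ∈ {0}; common: {0}.
  x = 2: f ≡ 0 at y ∈ ∅; g ≡ 0 at y ∈ {1}; common: ∅.
  x = 3: f ≡ 0 at y ∈ ∅; g ≡ 0 at y ∈ {2}; common: ∅.
  x = 4: f ≡ 0 at y ∈ {1, 5}; g ≡ 0 at y ∈ {3}; common: ∅.
  x = 5: f ≡ 0 at y ∈ {3, 4}; g ≡ 0 at y ∈ {4}; common: {4}.
  x = 6: f ≡ 0 at y ∈ ∅; g ≡ 0 at y ∈ {5}; common: ∅.
Collecting: common zeros = {(1, 0), (5, 4)}, so the count is 2.
Comparison with the Bézout bound: 2 ≤ 2 = deg(f)·deg(g), as expected for curves with no common component (the bound is attained).


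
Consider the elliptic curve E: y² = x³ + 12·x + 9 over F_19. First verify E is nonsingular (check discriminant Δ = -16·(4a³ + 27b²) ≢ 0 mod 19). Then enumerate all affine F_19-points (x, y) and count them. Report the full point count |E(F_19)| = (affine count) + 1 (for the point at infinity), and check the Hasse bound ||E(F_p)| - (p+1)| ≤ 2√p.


Affine points = {(0, 3), (0, 16), (4, 8), (4, 11), (5, 2), (5, 17), (8, 3), (8, 16), (11, 3), (11, 16), (12, 0), (13, 5), (13, 14), (15, 7), (15, 12)}; affine count = 15; |E(F_19)| = 16.

Discriminant check: Δ ∝ 4a³ + 27b² = 4·12³ + 27·9² = 4·1728 + 27·81 ≡ 17 (mod 19). Nonzero ⇒ E is nonsingular.
For each x ∈ F_19, compute rhs = x³ + 12·x + 9 mod 19, then count y ∈ F_19 with y² ≡ rhs.
  x = 0: rhs = 9, matching y values: 3, 16 (2 points).
  x = 1: rhs = 3, matching y values: none (0 points).
  x = 2: rhs = 3, matching y values: none (0 points).
  x = 3: rhs = 15, matching y values: none (0 points).
  x = 4: rhs = 7, matching y values: 8, 11 (2 points).
  x = 5: rhs = 4, matching y values: 2, 17 (2 points).
  x = 6: rhs = 12, matching y values: none (0 points).
  x = 7: rhs = 18, matching y values: none (0 points).
  x = 8: rhs = 9, matching y values: 3, 16 (2 points).
  x = 9: rhs = 10, matching y values: none (0 points).
  x = 10: rhs = 8, matching y values: none (0 points).
  x = 11: rhs = 9, matching y values: 3, 16 (2 points).
  x = 12: rhs = 0, matching y values: 0 (1 points).
  x = 13: rhs = 6, matching y values: 5, 14 (2 points).
  x = 14: rhs = 14, matching y values: none (0 points).
  x = 15: rhs = 11, matching y values: 7, 12 (2 points).
  x = 16: rhs = 3, matching y values: none (0 points).
  x = 17: rhs = 15, matching y values: none (0 points).
  x = 18: rhs = 15, matching y values: none (0 points).
Total affine count: 15.
Full point count |E(F_19)| = 15 + 1 = 16.
Hasse bound: |16 − (19+1)| = |-4| = 4 ≤ 2√19 ≈ 8.7178 ✓.


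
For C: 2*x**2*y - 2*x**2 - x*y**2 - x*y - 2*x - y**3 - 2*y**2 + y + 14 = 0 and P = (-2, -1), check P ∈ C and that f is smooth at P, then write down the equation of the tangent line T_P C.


Tangent line at P: 14*x + 8*y + 36 = 0.

Step 1: f(-2, -1) = 0, so P lies on C.
Step 2: partial derivatives
  f_x(x, y) = 4*x*y - 4*x - y**2 - y - 2, f_y(x, y) = 2*x**2 - 2*x*y - x - 3*y**2 - 4*y + 1.
  f_x(P) = 14, f_y(P) = 8 (gradient nonzero, so P is smooth).
Step 3: tangent line at P: 14·(x − -2) + 8·(y − -1) = 0.
Expanding: 14*x + 8*y + 36 = 0.


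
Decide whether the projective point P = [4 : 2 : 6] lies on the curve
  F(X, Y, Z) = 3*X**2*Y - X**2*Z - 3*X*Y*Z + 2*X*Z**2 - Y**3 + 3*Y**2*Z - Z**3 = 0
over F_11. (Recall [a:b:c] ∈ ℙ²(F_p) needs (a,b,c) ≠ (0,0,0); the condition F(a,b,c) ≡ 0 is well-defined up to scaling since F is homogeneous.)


F(4,2,6) ≡ 3 (mod 11); P is NOT on the curve.

Evaluate F(4, 2, 6) term-by-term (mod 11).
  3*X**2*Y ↦ 3·16·2·1 = 96
  -X**2*Z ↦ -1·16·1·6 = -96
  -3*X*Y*Z ↦ -3·4·2·6 = -144
  2*X*Z**2 ↦ 2·4·1·36 = 288
  -Y**3 ↦ -1·1·8·1 = -8
  3*Y**2*Z ↦ 3·1·4·6 = 72
  -Z**3 ↦ -1·1·1·216 = -216
Sum: F(4, 2, 6) = (96) + (-96) + (-144) + (288) + (-8) + (72) + (-216) = -8.
Reducing mod 11: -8 ≡ 3 (mod 11).
Since F(a, b, c) ≡ 3 ≠ 0 (mod 11), P does NOT lie on the curve.


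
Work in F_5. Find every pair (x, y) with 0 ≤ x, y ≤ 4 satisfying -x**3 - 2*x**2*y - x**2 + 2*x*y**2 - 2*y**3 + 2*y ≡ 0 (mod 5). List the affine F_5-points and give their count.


Affine F_5-points: {(0, 0), (0, 1), (0, 4), (1, 2), (2, 4), (3, 2), (4, 0), (4, 4)}; count = 8.

For each of the 25 pairs (x, y) ∈ F_5², evaluate f(x, y) mod 5. Record the zeros.
  x = 0: [0↦0, 1↦0, 2↦3, 3↦2, 4↦0]  zeros at y ∈ {0, 1, 4}
  x = 1: [0↦3, 1↦3, 2↦0, 3↦2, 4↦2]  zeros at y ∈ {2}
  x = 2: [0↦3, 1↦4, 2↦1, 3↦2, 4↦0]  zeros at y ∈ {4}
  x = 3: [0↦4, 1↦2, 2↦0, 3↦1, 4↦3]  zeros at y ∈ {2}
  x = 4: [0↦0, 1↦1, 2↦1, 3↦3, 4↦0]  zeros at y ∈ {0, 4}
Collecting zeros: affine points = {(0, 0), (0, 1), (0, 4), (1, 2), (2, 4), (3, 2), (4, 0), (4, 4)}.
Total count |C(F_5)_aff| = 8.


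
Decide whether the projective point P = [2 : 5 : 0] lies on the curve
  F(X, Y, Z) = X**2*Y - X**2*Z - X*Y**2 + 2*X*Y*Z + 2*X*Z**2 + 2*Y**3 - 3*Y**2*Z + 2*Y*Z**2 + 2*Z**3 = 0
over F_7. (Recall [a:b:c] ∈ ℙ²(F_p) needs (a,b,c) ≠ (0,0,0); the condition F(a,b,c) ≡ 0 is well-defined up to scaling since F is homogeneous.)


F(2,5,0) ≡ 3 (mod 7); P is NOT on the curve.

Evaluate F(2, 5, 0) term-by-term (mod 7).
  X**2*Y ↦ 1·4·5·1 = 20
  -X**2*Z ↦ -1·4·1·0 = 0
  -X*Y**2 ↦ -1·2·25·1 = -50
  2*X*Y*Z ↦ 2·2·5·0 = 0
  2*X*Z**2 ↦ 2·2·1·0 = 0
  2*Y**3 ↦ 2·1·125·1 = 250
  -3*Y**2*Z ↦ -3·1·25·0 = 0
  2*Y*Z**2 ↦ 2·1·5·0 = 0
  2*Z**3 ↦ 2·1·1·0 = 0
Sum: F(2, 5, 0) = (20) + (0) + (-50) + (0) + (0) + (250) + (0) + (0) + (0) = 220.
Reducing mod 7: 220 ≡ 3 (mod 7).
Since F(a, b, c) ≡ 3 ≠ 0 (mod 7), P does NOT lie on the curve.


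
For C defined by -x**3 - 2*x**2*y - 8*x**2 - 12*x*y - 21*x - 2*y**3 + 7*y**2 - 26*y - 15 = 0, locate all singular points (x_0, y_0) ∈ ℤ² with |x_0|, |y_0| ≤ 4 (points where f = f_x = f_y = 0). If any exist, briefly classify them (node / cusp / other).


Singular points: {(-3, 1)}; classification: node.

Compute partial derivatives:
  f_x = -3*x**2 - 4*x*y - 16*x - 12*y - 21.
  f_y = -2*x**2 - 12*x - 6*y**2 + 14*y - 26.
Scan x_0 ∈ {−4, ..., 4}. For each x_0, f_y(x_0, y) is a polynomial in y; find its integer roots y ∈ {−4, ..., 4}, then test f_x and f at those candidates.
  x = -4: f_y(-4, y) = -6*y**2 + 14*y - 10; no integer root y with |y| ≤ 4.
  x = -3: f_y(-3, y) = -6*y**2 + 14*y - 8; vanishes at y ∈ {1}. (-3, 1): f_x = 0, f = 0 — SINGULAR.
  x = -2: f_y(-2, y) = -6*y**2 + 14*y - 10; no integer root y with |y| ≤ 4.
  x = -1: f_y(-1, y) = -6*y**2 + 14*y - 16; no integer root y with |y| ≤ 4.
  x = 0: f_y(0, y) = -6*y**2 + 14*y - 26; no integer root y with |y| ≤ 4.
  x = 1: f_y(1, y) = -6*y**2 + 14*y - 40; no integer root y with |y| ≤ 4.
  x = 2: f_y(2, y) = -6*y**2 + 14*y - 58; no integer root y with |y| ≤ 4.
  x = 3: f_y(3, y) = -6*y**2 + 14*y - 80; no integer root y with |y| ≤ 4.
  x = 4: f_y(4, y) = -6*y**2 + 14*y - 106; no integer root y with |y| ≤ 4.
Only singular point on the grid: (-3, 1).
Classify: substitute x = -3 + u, y = 1 + v and expand: f = -u**3 - 2*u**2*v - u**2 - 2*v**3 + v**2.
No constant or linear terms (consistent with a singular point). Quadratic part: -u**2 + v**2. Cubic part: -u**3 - 2*u**2*v - 2*v**3.
The quadratic part v**2 - u**2 = (v − u)(v + u) splits into two distinct linear factors, so there are two distinct tangent lines y − 1 = ±(x − -3) — this is a node (ordinary double point).
Classification: node.


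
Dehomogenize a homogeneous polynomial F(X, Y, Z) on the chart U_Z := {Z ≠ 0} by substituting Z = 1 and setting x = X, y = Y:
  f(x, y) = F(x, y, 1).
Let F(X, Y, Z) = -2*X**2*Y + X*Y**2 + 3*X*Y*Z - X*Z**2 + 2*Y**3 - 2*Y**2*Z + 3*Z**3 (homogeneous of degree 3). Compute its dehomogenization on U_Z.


f(x, y) = -2*x**2*y + x*y**2 + 3*x*y - x + 2*y**3 - 2*y**2 + 3

On U_Z we set Z = 1. Each monomial c·X^i·Y^j·Z^k in F becomes c·x^i·y^j·1^k = c·x^i·y^j.
Substituting Z = 1: F(X, Y, 1) = -2*x**2*y + x*y**2 + 3*x*y - x + 2*y**3 - 2*y**2 + 3.
Note: deg(f) ≤ deg(F) = 3; strict inequality happens when F is divisible by Z (lost terms).


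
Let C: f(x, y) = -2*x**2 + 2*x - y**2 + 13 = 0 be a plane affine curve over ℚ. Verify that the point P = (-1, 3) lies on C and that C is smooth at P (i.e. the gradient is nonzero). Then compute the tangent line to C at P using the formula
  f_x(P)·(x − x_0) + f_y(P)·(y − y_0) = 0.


Tangent line at P: 6*x - 6*y + 24 = 0.

Step 1: f(-1, 3) = 0, so P lies on C.
Step 2: partial derivatives
  f_x(x, y) = 2 - 4*x, f_y(x, y) = -2*y.
  f_x(P) = 6, f_y(P) = -6 (gradient nonzero, so P is smooth).
Step 3: tangent line at P: 6·(x − -1) + -6·(y − 3) = 0.
Expanding: 6*x - 6*y + 24 = 0.


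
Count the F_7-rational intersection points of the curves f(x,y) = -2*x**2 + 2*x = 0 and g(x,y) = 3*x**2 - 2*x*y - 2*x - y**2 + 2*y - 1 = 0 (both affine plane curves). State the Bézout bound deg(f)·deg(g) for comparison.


Common zeros: {(0, 1), (1, 0)}; count = 2; Bézout bound = 4.

deg(f) = 2, deg(g) = 2, so Bézout bound = 4.
Scan x ∈ F_7. For each x, list the y ∈ F_7 with f(x, y) ≡ 0 and those with g(x, y) ≡ 0 (mod 7); the common zeros in that column are the intersection.
  x = 0: f ≡ 0 at y ∈ {0, 1, 2, 3, 4, 5, 6}; g ≡ 0 at y ∈ {1}; common: {1}.
  x = 1: f ≡ 0 at y ∈ {0, 1, 2, 3, 4, 5, 6}; g ≡ 0 at y ∈ {0}; common: {0}.
  x = 2: f ≡ 0 at y ∈ ∅; g ≡ 0 at y ∈ {0, 5}; common: ∅.
  x = 3: f ≡ 0 at y ∈ ∅; g ≡ 0 at y ∈ ∅; common: ∅.
  x = 4: f ≡ 0 at y ∈ ∅; g ≡ 0 at y ∈ ∅; common: ∅.
  x = 5: f ≡ 0 at y ∈ ∅; g ≡ 0 at y ∈ ∅; common: ∅.
  x = 6: f ≡ 0 at y ∈ ∅; g ≡ 0 at y ∈ {1, 3}; common: ∅.
Collecting: common zeros = {(0, 1), (1, 0)}, so the count is 2.
Comparison with the Bézout bound: 2 ≤ 4 = deg(f)·deg(g), as expected for curves with no common component (the affine F_7-count falls short of the bound because intersections may lie at infinity, over extension fields, or carry multiplicity).


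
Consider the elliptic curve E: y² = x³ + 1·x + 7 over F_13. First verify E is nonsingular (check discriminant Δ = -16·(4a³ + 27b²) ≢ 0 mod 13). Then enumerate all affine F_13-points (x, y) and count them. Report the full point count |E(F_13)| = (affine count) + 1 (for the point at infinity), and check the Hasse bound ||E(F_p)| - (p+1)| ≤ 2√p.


Affine points = {(1, 3), (1, 10), (2, 2), (2, 11), (4, 6), (4, 7), (9, 2), (9, 11), (10, 4), (10, 9), (11, 6), (11, 7)}; affine count = 12; |E(F_13)| = 13.

Discriminant check: Δ ∝ 4a³ + 27b² = 4·1³ + 27·7² = 4·1 + 27·49 ≡ 1 (mod 13). Nonzero ⇒ E is nonsingular.
For each x ∈ F_13, compute rhs = x³ + 1·x + 7 mod 13, then count y ∈ F_13 with y² ≡ rhs.
  x = 0: rhs = 7, matching y values: none (0 points).
  x = 1: rhs = 9, matching y values: 3, 10 (2 points).
  x = 2: rhs = 4, matching y values: 2, 11 (2 points).
  x = 3: rhs = 11, matching y values: none (0 points).
  x = 4: rhs = 10, matching y values: 6, 7 (2 points).
  x = 5: rhs = 7, matching y values: none (0 points).
  x = 6: rhs = 8, matching y values: none (0 points).
  x = 7: rhs = 6, matching y values: none (0 points).
  x = 8: rhs = 7, matching y values: none (0 points).
  x = 9: rhs = 4, matching y values: 2, 11 (2 points).
  x = 10: rhs = 3, matching y values: 4, 9 (2 points).
  x = 11: rhs = 10, matching y values: 6, 7 (2 points).
  x = 12: rhs = 5, matching y values: none (0 points).
Total affine count: 12.
Full point count |E(F_13)| = 12 + 1 = 13.
Hasse bound: |13 − (13+1)| = |-1| = 1 ≤ 2√13 ≈ 7.2111 ✓.


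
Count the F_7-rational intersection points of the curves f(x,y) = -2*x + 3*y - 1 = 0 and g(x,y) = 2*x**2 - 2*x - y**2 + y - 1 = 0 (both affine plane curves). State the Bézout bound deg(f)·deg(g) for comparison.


Common zeros: {(0, 5)}; count = 1; Bézout bound = 2.

deg(f) = 1, deg(g) = 2, so Bézout bound = 2.
Scan x ∈ F_7. For each x, list the y ∈ F_7 with f(x, y) ≡ 0 and those with g(x, y) ≡ 0 (mod 7); the common zeros in that column are the intersection.
  x = 0: f ≡ 0 at y ∈ {5}; g ≡ 0 at y ∈ {3, 5}; common: {5}.
  x = 1: f ≡ 0 at y ∈ {1}; g ≡ 0 at y ∈ {3, 5}; common: ∅.
  x = 2: f ≡ 0 at y ∈ {4}; g ≡ 0 at y ∈ ∅; common: ∅.
  x = 3: f ≡ 0 at y ∈ {0}; g ≡ 0 at y ∈ ∅; common: ∅.
  x = 4: f ≡ 0 at y ∈ {3}; g ≡ 0 at y ∈ {2, 6}; common: ∅.
  x = 5: f ≡ 0 at y ∈ {6}; g ≡ 0 at y ∈ ∅; common: ∅.
  x = 6: f ≡ 0 at y ∈ {2}; g ≡ 0 at y ∈ ∅; common: ∅.
Collecting: common zeros = {(0, 5)}, so the count is 1.
Comparison with the Bézout bound: 1 ≤ 2 = deg(f)·deg(g), as expected for curves with no common component (the affine F_7-count falls short of the bound because intersections may lie at infinity, over extension fields, or carry multiplicity).


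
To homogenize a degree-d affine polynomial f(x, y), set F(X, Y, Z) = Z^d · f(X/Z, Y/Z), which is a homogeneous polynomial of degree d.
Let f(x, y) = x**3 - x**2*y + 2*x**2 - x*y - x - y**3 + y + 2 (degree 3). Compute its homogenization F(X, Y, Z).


F(X, Y, Z) = X**3 - X**2*Y + 2*X**2*Z - X*Y*Z - X*Z**2 - Y**3 + Y*Z**2 + 2*Z**3

deg(f) = 3.
Substitute x = X/Z, y = Y/Z into f, then multiply by Z^3.
  monomial 1·x^3·y^0 ↦ 1·X^3·Y^0·Z^0.
  monomial -1·x^2·y^1 ↦ -1·X^2·Y^1·Z^0.
  monomial 2·x^2·y^0 ↦ 2·X^2·Y^0·Z^1.
  monomial -1·x^1·y^1 ↦ -1·X^1·Y^1·Z^1.
  monomial -1·x^1·y^0 ↦ -1·X^1·Y^0·Z^2.
  monomial -1·x^0·y^3 ↦ -1·X^0·Y^3·Z^0.
  monomial 1·x^0·y^1 ↦ 1·X^0·Y^1·Z^2.
  monomial 2·x^0·y^0 ↦ 2·X^0·Y^0·Z^3.
Collecting: F(X, Y, Z) = X**3 - X**2*Y + 2*X**2*Z - X*Y*Z - X*Z**2 - Y**3 + Y*Z**2 + 2*Z**3.


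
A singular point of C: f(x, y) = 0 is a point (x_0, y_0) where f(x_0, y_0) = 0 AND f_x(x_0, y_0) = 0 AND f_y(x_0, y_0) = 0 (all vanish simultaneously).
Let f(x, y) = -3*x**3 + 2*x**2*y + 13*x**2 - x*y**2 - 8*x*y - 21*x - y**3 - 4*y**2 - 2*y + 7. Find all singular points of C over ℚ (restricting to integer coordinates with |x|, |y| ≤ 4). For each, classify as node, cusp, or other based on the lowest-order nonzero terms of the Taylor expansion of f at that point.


Singular points: {(1, -2)}; classification: cusp.

Compute partial derivatives:
  f_x = -9*x**2 + 4*x*y + 26*x - y**2 - 8*y - 21.
  f_y = 2*x**2 - 2*x*y - 8*x - 3*y**2 - 8*y - 2.
Scan x_0 ∈ {−4, ..., 4}. For each x_0, f_y(x_0, y) is a polynomial in y; find its integer roots y ∈ {−4, ..., 4}, then test f_x and f at those candidates.
  x = -4: f_y(-4, y) = 62 - 3*y**2; no integer root y with |y| ≤ 4.
  x = -3: f_y(-3, y) = -3*y**2 - 2*y + 40; vanishes at y ∈ {-4}. (-3, -4): f_x = -116 ≠ 0.
  x = -2: f_y(-2, y) = -3*y**2 - 4*y + 22; no integer root y with |y| ≤ 4.
  x = -1: f_y(-1, y) = -3*y**2 - 6*y + 8; no integer root y with |y| ≤ 4.
  x = 0: f_y(0, y) = -3*y**2 - 8*y - 2; no integer root y with |y| ≤ 4.
  x = 1: f_y(1, y) = -3*y**2 - 10*y - 8; vanishes at y ∈ {-2}. (1, -2): f_x = 0, f = 0 — SINGULAR.
  x = 2: f_y(2, y) = -3*y**2 - 12*y - 10; no integer root y with |y| ≤ 4.
  x = 3: f_y(3, y) = -3*y**2 - 14*y - 8; vanishes at y ∈ {-4}. (3, -4): f_x = -56 ≠ 0.
  x = 4: f_y(4, y) = -3*y**2 - 16*y - 2; no integer root y with |y| ≤ 4.
Only singular point on the grid: (1, -2).
Classify: substitute x = 1 + u, y = -2 + v and expand: f = -3*u**3 + 2*u**2*v - u*v**2 - v**3 + v**2.
No constant or linear terms (consistent with a singular point). Quadratic part: v**2. Cubic part: -3*u**3 + 2*u**2*v - u*v**2 - v**3.
The quadratic part v**2 is a perfect square, so there is a single (double) tangent line v = 0, i.e. y = -2. Restricting the cubic part to that line (v = 0) leaves -3*u**3 ≠ 0, so f is not divisible by v and the branch is v² ≈ 3*u**3 to lowest order — this is a cusp.
Classification: cusp.


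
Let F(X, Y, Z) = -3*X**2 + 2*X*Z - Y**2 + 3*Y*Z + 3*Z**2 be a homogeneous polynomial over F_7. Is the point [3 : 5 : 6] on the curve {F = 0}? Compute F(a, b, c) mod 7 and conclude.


F(3,5,6) ≡ 0 (mod 7); P is on the curve.

Evaluate F(3, 5, 6) term-by-term (mod 7).
  -3*X**2 ↦ -3·9·1·1 = -27
  2*X*Z ↦ 2·3·1·6 = 36
  -Y**2 ↦ -1·1·25·1 = -25
  3*Y*Z ↦ 3·1·5·6 = 90
  3*Z**2 ↦ 3·1·1·36 = 108
Sum: F(3, 5, 6) = (-27) + (36) + (-25) + (90) + (108) = 182.
Reducing mod 7: 182 ≡ 0 (mod 7).
Since F(a, b, c) ≡ 0 (mod 7), P lies on the curve.


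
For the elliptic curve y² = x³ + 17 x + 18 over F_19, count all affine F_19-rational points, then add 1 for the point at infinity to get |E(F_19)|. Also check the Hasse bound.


Affine points = {(1, 6), (1, 13), (3, 1), (3, 18), (4, 6), (4, 13), (5, 0), (7, 9), (7, 10), (8, 1), (8, 18), (9, 8), (9, 11), (11, 4), (11, 15), (13, 2), (13, 17), (14, 6), (14, 13), (15, 0), (16, 4), (16, 15), (18, 0)}; affine count = 23; |E(F_19)| = 24.

Discriminant check: Δ ∝ 4a³ + 27b² = 4·17³ + 27·18² = 4·4913 + 27·324 ≡ 14 (mod 19). Nonzero ⇒ E is nonsingular.
For each x ∈ F_19, compute rhs = x³ + 17·x + 18 mod 19, then count y ∈ F_19 with y² ≡ rhs.
  x = 0: rhs = 18, matching y values: none (0 points).
  x = 1: rhs = 17, matching y values: 6, 13 (2 points).
  x = 2: rhs = 3, matching y values: none (0 points).
  x = 3: rhs = 1, matching y values: 1, 18 (2 points).
  x = 4: rhs = 17, matching y values: 6, 13 (2 points).
  x = 5: rhs = 0, matching y values: 0 (1 points).
  x = 6: rhs = 13, matching y values: none (0 points).
  x = 7: rhs = 5, matching y values: 9, 10 (2 points).
  x = 8: rhs = 1, matching y values: 1, 18 (2 points).
  x = 9: rhs = 7, matching y values: 8, 11 (2 points).
  x = 10: rhs = 10, matching y values: none (0 points).
  x = 11: rhs = 16, matching y values: 4, 15 (2 points).
  x = 12: rhs = 12, matching y values: none (0 points).
  x = 13: rhs = 4, matching y values: 2, 17 (2 points).
  x = 14: rhs = 17, matching y values: 6, 13 (2 points).
  x = 15: rhs = 0, matching y values: 0 (1 points).
  x = 16: rhs = 16, matching y values: 4, 15 (2 points).
  x = 17: rhs = 14, matching y values: none (0 points).
  x = 18: rhs = 0, matching y values: 0 (1 points).
Total affine count: 23.
Full point count |E(F_19)| = 23 + 1 = 24.
Hasse bound: |24 − (19+1)| = |4| = 4 ≤ 2√19 ≈ 8.7178 ✓.
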